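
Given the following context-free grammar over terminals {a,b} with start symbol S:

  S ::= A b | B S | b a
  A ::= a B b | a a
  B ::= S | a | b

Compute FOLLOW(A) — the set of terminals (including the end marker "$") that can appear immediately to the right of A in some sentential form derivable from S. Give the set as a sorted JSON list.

FIRST sets, iterate to fixpoint:
pass 1:
  A via A→a B b: +{a}
  B via B→a: +{a}
  B via B→b: +{b}
  S via S→A b: +{a}
  S via S→B S: +{b}
  FIRST(S)={a,b}  FIRST(A)={a}  FIRST(B)={a,b}
pass 2: (no change)
  FIRST(S)={a,b}  FIRST(A)={a}  FIRST(B)={a,b}

FOLLOW iteration:
FOLLOW(S) := {$}
[1]
  A→a B b: FOLLOW(B) ⊇ FIRST(b) = {b}; new: +{b}
  B→S: FOLLOW(S) ⊇ FOLLOW(B) ⊇ {b}; new: +{b}
  S→A b: FOLLOW(A) ⊇ FIRST(b) = {b}; new: +{b}
  S→B S: FOLLOW(B) ⊇ FIRST(S) = {a,b}; new: +{a}
  S: {$,b}  A: {b}  B: {a,b}
[2]
  B→S: FOLLOW(S) ⊇ FOLLOW(B) ⊇ {a,b}; new: +{a}
  S: {$,a,b}  A: {b}  B: {a,b}
[3] (stable)
  S: {$,a,b}  A: {b}  B: {a,b}

FOLLOW(A) = ["b"]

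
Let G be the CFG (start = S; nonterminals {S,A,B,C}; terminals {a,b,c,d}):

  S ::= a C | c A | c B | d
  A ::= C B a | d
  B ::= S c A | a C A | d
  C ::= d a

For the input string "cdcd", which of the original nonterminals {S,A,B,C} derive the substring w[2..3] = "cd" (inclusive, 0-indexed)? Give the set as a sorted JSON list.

Convert to CNF:
  S -> T0 C | T1 A | T1 B | d
  A -> C X3 | d
  B -> S X4 | T0 X5 | d
  C -> T2 T0
  T0 -> a
  T1 -> c
  T2 -> d
  X3 -> B T0
  X4 -> T1 A
  X5 -> C A

CYK fill, restricted to cells inside w[2..3]:
  cell(2,2) c: {T1}  orig:{}
  cell(3,3) d: {A,B,S,T2}  orig:{A,B,S}
  cell(2,3) cd: {S,X4}  orig:{S}

Original NTs in T[2,3] deriving "cd": ["S"]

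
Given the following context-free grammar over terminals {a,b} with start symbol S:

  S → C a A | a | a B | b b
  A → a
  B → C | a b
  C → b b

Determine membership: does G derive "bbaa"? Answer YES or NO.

CNF form of G:
  S -> C X2 | T0 B | T1 T1 | a
  A -> a
  B -> T0 T1 | T1 T1
  C -> T1 T1
  T0 -> a
  T1 -> b
  X2 -> T0 A

CYK table (by increasing span):
  T[0,0] 'b' = {T1}  orig:{}
  T[1,1] 'b' = {T1}  orig:{}
  T[2,2] 'a' = {A,S,T0}  orig:{A,S}
  T[3,3] 'a' = {A,S,T0}  orig:{A,S}
  T[0,1] 'bb' = {B,C,S}
  T[1,2] 'ba' = ∅
  T[2,3] 'aa' = {X2}  orig:{}
  T[0,2] 'bba' = ∅
  T[1,3] 'baa' = ∅
  T[0,3] 'bbaa' = {S}

S ∈ T[0,3] ⇒ YES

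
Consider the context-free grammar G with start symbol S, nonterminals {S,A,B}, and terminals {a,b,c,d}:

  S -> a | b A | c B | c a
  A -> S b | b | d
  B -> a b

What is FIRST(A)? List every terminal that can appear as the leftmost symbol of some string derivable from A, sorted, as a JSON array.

FIRST sets, iterate to fixpoint:
pass 1:
  A via A→b: +{b}
  A via A→d: +{d}
  B via B→a b: +{a}
  S via S→a: +{a}
  S via S→b A: +{b}
  S via S→c B: +{c}
  FIRST(S)={a,b,c}  FIRST(A)={b,d}  FIRST(B)={a}
pass 2:
  A via A→S b: +{a,c}
  FIRST(S)={a,b,c}  FIRST(A)={a,b,c,d}  FIRST(B)={a}
pass 3: (no change)
  FIRST(S)={a,b,c}  FIRST(A)={a,b,c,d}  FIRST(B)={a}

FIRST(A) = ["a", "b", "c", "d"]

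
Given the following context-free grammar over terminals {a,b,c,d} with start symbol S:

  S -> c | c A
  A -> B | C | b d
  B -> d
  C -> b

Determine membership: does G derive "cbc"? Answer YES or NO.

CNF form of G:
  S -> T2 A | c
  A -> T0 T1 | b | d
  B -> d
  C -> b
  T0 -> b
  T1 -> d
  T2 -> c

CYK fill:
  [0..0]={S,T2}  "c"  orig:{S}
  [1..1]={A,C,T0}  "b"  orig:{A,C}
  [2..2]={S,T2}  "c"  orig:{S}
  [0..1]={S}  "cb"
  [1..2]=∅  "bc"
  [0..2]=∅  "cbc"

S ∉ T[0,2] ⇒ NO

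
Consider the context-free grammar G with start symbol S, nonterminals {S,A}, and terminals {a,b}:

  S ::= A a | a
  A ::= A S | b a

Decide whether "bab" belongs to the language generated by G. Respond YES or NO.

Convert to CNF:
  S -> A T1 | a
  A -> A S | T0 T1
  T0 -> b
  T1 -> a

CYK table (by increasing span):
  cell(0,0) b: {T0}  orig:{}
  cell(1,1) a: {S,T1}  orig:{S}
  cell(2,2) b: {T0}  orig:{}
  cell(0,1) ba: {A}
  cell(1,2) ab: ∅
  cell(0,2) bab: ∅

S ∉ T[0,2] ⇒ NO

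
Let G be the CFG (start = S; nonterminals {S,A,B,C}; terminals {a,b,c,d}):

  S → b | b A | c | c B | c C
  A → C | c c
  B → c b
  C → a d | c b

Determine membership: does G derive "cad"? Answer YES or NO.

CNF form of G:
  S -> T2 B | T2 C | T3 A | b | c
  A -> T0 T1 | T2 T2 | T2 T3
  B -> T2 T3
  C -> T0 T1 | T2 T3
  T0 -> a
  T1 -> d
  T2 -> c
  T3 -> b

Fill CYK table bottom-up:
  cell(0,0) c: {S,T2}  orig:{S}
  cell(1,1) a: {T0}  orig:{}
  cell(2,2) d: {T1}  orig:{}
  cell(0,1) ca: ∅
  cell(1,2) ad: {A,C}
  cell(0,2) cad: {S}

S ∈ T[0,2] ⇒ YES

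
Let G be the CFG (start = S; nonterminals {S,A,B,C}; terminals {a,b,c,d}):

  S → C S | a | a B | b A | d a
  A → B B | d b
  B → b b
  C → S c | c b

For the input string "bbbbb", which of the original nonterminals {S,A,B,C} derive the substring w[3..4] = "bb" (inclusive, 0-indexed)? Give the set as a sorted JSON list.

CNF form of G:
  S -> C S | T0 T3 | T1 A | T3 B | a
  A -> B B | T0 T1
  B -> T1 T1
  C -> S T2 | T2 T1
  T0 -> d
  T1 -> b
  T2 -> c
  T3 -> a

CYK fill — only the sub-triangle for w[3..4]:
  T[3,3] 'b' = {T1}  orig:{}
  T[4,4] 'b' = {T1}  orig:{}
  T[3,4] 'bb' = {B}

Original NTs in T[3,4] deriving "bb": ["B"]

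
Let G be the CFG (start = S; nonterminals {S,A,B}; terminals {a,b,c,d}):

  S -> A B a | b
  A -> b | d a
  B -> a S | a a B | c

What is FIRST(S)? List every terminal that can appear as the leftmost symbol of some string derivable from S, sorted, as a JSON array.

Compute FIRST by fixpoint:
[1]
  A via A→b: +{b}
  A via A→d a: +{d}
  B via B→a S: +{a}
  B via B→c: +{c}
  S via S→A B a: +{b,d}
  FIRST(S)={b,d}  FIRST(A)={b,d}  FIRST(B)={a,c}
[2] done
  FIRST(S)={b,d}  FIRST(A)={b,d}  FIRST(B)={a,c}

FIRST(S) = ["b", "d"]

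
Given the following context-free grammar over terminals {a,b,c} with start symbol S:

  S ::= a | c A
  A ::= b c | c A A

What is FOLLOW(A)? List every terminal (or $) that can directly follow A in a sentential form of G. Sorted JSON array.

Compute FIRST by fixpoint:
iter 1:
  A via A→b c: +{b}
  A via A→c A A: +{c}
  S via S→a: +{a}
  S via S→c A: +{c}
  FIRST[S]={a,c}  FIRST[A]={b,c}
iter 2: done
  FIRST[S]={a,c}  FIRST[A]={b,c}

FOLLOW sets:
FOLLOW(S) := {$}
pass 1:
  A→c A A: FOLLOW(A) ⊇ FIRST(A) = {b,c}; new: +{b,c}
  S→c A: FOLLOW(A) ⊇ FOLLOW(S) ⊇ {$}; new: +{$}
  FOLLOW[S]={$}  FOLLOW[A]={$,b,c}
pass 2: done
  FOLLOW[S]={$}  FOLLOW[A]={$,b,c}

FOLLOW(A) = ["$", "b", "c"]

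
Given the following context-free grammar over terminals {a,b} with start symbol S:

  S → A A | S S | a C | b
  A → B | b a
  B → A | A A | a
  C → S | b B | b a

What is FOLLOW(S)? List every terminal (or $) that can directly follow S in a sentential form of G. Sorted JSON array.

FIRST sets, iterate to fixpoint:
[1]
  A via A→b a: +{b}
  B via B→A: +{b}
  B via B→a: +{a}
  C via C→b B: +{b}
  S via S→A A: +{b}
  S via S→a C: +{a}
  S: {a,b}  A: {b}  B: {a,b}  C: {b}
[2]
  A via A→B: +{a}
  C via C→S: +{a}
  S: {a,b}  A: {a,b}  B: {a,b}  C: {a,b}
[3] — fixpoint
  S: {a,b}  A: {a,b}  B: {a,b}  C: {a,b}

Compute FOLLOW by fixpoint:
initialize: $ ∈ FOLLOW(S)
[1]
  B→A A: FOLLOW(A) ⊇ FIRST(A) = {a,b}; new: +{a,b}
  S→A A: FOLLOW(A) ⊇ FOLLOW(S) ⊇ {$}; new: +{$}
  S→S S: FOLLOW(S) ⊇ FIRST(S) = {a,b}; new: +{a,b}
  S→a C: FOLLOW(C) ⊇ FOLLOW(S) ⊇ {$,a,b}; new: +{$,a,b}
  FOLLOW[S]={$,a,b}  FOLLOW[A]={$,a,b}  FOLLOW[B]={}  FOLLOW[C]={$,a,b}
[2]
  A→B: FOLLOW(B) ⊇ FOLLOW(A) ⊇ {$,a,b}; new: +{$,a,b}
  FOLLOW[S]={$,a,b}  FOLLOW[A]={$,a,b}  FOLLOW[B]={$,a,b}  FOLLOW[C]={$,a,b}
[3] — fixpoint
  FOLLOW[S]={$,a,b}  FOLLOW[A]={$,a,b}  FOLLOW[B]={$,a,b}  FOLLOW[C]={$,a,b}

FOLLOW(S) = ["$", "a", "b"]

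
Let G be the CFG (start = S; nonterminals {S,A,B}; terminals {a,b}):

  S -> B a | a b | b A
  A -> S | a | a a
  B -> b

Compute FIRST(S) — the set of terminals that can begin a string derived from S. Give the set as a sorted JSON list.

FIRST sets, iterate to fixpoint:
iter 1:
  A via A→a: +{a}
  B via B→b: +{b}
  S via S→B a: +{b}
  S via S→a b: +{a}
  FIRST[S]={a,b}  FIRST[A]={a}  FIRST[B]={b}
iter 2:
  A via A→S: +{b}
  FIRST[S]={a,b}  FIRST[A]={a,b}  FIRST[B]={b}
iter 3: — fixpoint
  FIRST[S]={a,b}  FIRST[A]={a,b}  FIRST[B]={b}

FIRST(S) = ["a", "b"]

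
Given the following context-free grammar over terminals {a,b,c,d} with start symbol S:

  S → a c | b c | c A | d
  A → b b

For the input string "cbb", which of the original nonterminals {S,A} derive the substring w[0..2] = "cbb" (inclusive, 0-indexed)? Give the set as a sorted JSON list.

Convert to CNF:
  S -> T0 T2 | T1 T2 | T2 A | d
  A -> T0 T0
  T0 -> b
  T1 -> a
  T2 -> c

CYK fill — only the sub-triangle for w[0..2]:
  T[0,0] 'c' = {T2}  orig:{}
  T[1,1] 'b' = {T0}  orig:{}
  T[2,2] 'b' = {T0}  orig:{}
  T[0,1] 'cb' = ∅
  T[1,2] 'bb' = {A}
  T[0,2] 'cbb' = {S}

Original NTs in T[0,2] deriving "cbb": ["S"]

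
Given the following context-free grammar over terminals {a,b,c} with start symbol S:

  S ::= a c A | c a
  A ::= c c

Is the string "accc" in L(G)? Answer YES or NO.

CNF form of G:
  S -> T0 T1 | T1 X2
  A -> T0 T0
  T0 -> c
  T1 -> a
  X2 -> T0 A

CYK table (by increasing span):
  [0..0]={T1}  "a"  orig:{}
  [1..1]={T0}  "c"  orig:{}
  [2..2]={T0}  "c"  orig:{}
  [3..3]={T0}  "c"  orig:{}
  [0..1]=∅  "ac"
  [1..2]={A}  "cc"
  [2..3]={A}  "cc"
  [0..2]=∅  "acc"
  [1..3]={X2}  "ccc"  orig:{}
  [0..3]={S}  "accc"

S ∈ T[0,3] ⇒ YES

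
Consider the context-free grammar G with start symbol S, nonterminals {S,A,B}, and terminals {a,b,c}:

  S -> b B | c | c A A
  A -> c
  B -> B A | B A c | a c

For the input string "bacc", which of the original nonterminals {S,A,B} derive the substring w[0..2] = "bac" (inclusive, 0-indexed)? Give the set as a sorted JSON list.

Convert to CNF:
  S -> T0 X4 | T2 B | c
  A -> c
  B -> B A | B X3 | T1 T0
  T0 -> c
  T1 -> a
  T2 -> b
  X3 -> A T0
  X4 -> A A

Fill CYK table bottom-up (cells [i..j] with 0 ≤ i ≤ j ≤ 2 only):
  [0..0]={T2}  "b"  orig:{}
  [1..1]={T1}  "a"  orig:{}
  [2..2]={A,S,T0}  "c"  orig:{A,S}
  [0..1]=∅  "ba"
  [1..2]={B}  "ac"
  [0..2]={S}  "bac"

Original NTs in T[0,2] deriving "bac": ["S"]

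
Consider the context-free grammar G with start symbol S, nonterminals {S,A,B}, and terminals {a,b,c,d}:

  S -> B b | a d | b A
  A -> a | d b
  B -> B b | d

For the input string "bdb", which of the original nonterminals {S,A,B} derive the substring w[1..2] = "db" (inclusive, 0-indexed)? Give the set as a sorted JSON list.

CNF form of G:
  S -> B T1 | T1 A | T2 T0
  A -> T0 T1 | a
  B -> B T1 | d
  T0 -> d
  T1 -> b
  T2 -> a

CYK fill — only the sub-triangle for w[1..2]:
  [1..1]={B,T0}  "d"  orig:{B}
  [2..2]={T1}  "b"  orig:{}
  [1..2]={A,B,S}  "db"

Original NTs in T[1,2] deriving "db": ["A", "B", "S"]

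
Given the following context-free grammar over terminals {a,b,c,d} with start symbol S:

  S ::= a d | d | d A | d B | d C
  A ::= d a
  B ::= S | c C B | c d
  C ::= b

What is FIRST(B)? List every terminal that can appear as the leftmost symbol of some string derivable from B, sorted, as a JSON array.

FIRST sets, iterate to fixpoint:
pass 1:
  A via A→d a: +{d}
  B via B→c C B: +{c}
  C via C→b: +{b}
  S via S→a d: +{a}
  S via S→d: +{d}
  FIRST[S]={a,d}  FIRST[A]={d}  FIRST[B]={c}  FIRST[C]={b}
pass 2:
  B via B→S: +{a,d}
  FIRST[S]={a,d}  FIRST[A]={d}  FIRST[B]={a,c,d}  FIRST[C]={b}
pass 3: done
  FIRST[S]={a,d}  FIRST[A]={d}  FIRST[B]={a,c,d}  FIRST[C]={b}

FIRST(B) = ["a", "c", "d"]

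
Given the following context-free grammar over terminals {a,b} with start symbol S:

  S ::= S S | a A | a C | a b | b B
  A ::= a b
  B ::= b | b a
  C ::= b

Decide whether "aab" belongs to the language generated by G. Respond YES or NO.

CNF form of G:
  S -> S S | T0 A | T0 C | T0 T1 | T1 B
  A -> T0 T1
  B -> T1 T0 | b
  C -> b
  T0 -> a
  T1 -> b

CYK fill:
  cell(0,0) a: {T0}  orig:{}
  cell(1,1) a: {T0}  orig:{}
  cell(2,2) b: {B,C,T1}  orig:{B,C}
  cell(0,1) aa: ∅
  cell(1,2) ab: {A,S}
  cell(0,2) aab: {S}

S ∈ T[0,2] ⇒ YES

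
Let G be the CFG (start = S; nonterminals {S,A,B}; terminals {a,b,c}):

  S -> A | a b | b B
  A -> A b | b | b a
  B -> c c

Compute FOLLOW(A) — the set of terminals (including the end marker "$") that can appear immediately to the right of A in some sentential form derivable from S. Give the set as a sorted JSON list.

FIRST sets, iterate to fixpoint:
[1]
  A via A→b: +{b}
  B via B→c c: +{c}
  S via S→A: +{b}
  S via S→a b: +{a}
  FIRST(S)={a,b}  FIRST(A)={b}  FIRST(B)={c}
[2] (no change)
  FIRST(S)={a,b}  FIRST(A)={b}  FIRST(B)={c}

FOLLOW sets:
initialize: $ ∈ FOLLOW(S)
[1]
  A→A b: FOLLOW(A) ⊇ FIRST(b) = {b}; new: +{b}
  S→A: FOLLOW(A) ⊇ FOLLOW(S) ⊇ {$}; new: +{$}
  S→b B: FOLLOW(B) ⊇ FOLLOW(S) ⊇ {$}; new: +{$}
  FOLLOW[S]={$}  FOLLOW[A]={$,b}  FOLLOW[B]={$}
[2] — fixpoint
  FOLLOW[S]={$}  FOLLOW[A]={$,b}  FOLLOW[B]={$}

FOLLOW(A) = ["$", "b"]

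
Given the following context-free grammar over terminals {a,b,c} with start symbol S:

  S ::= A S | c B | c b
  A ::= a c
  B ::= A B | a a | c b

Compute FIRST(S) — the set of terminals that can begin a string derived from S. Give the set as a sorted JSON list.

FIRST sets, iterate to fixpoint:
[1]
  A via A→a c: +{a}
  B via B→A B: +{a}
  B via B→c b: +{c}
  S via S→A S: +{a}
  S via S→c B: +{c}
  FIRST[S]={a,c}  FIRST[A]={a}  FIRST[B]={a,c}
[2] done
  FIRST[S]={a,c}  FIRST[A]={a}  FIRST[B]={a,c}

FIRST(S) = ["a", "c"]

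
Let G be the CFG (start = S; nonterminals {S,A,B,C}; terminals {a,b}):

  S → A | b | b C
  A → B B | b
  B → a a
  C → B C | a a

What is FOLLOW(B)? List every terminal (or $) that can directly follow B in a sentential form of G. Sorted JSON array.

FIRST iteration:
pass 1:
  A via A→b: +{b}
  B via B→a a: +{a}
  C via C→B C: +{a}
  S via S→A: +{b}
  FIRST(S)={b}  FIRST(A)={b}  FIRST(B)={a}  FIRST(C)={a}
pass 2:
  A via A→B B: +{a}
  S via S→A: +{a}
  FIRST(S)={a,b}  FIRST(A)={a,b}  FIRST(B)={a}  FIRST(C)={a}
pass 3: (stable)
  FIRST(S)={a,b}  FIRST(A)={a,b}  FIRST(B)={a}  FIRST(C)={a}

FOLLOW iteration:
FOLLOW(S) := {$}
[1]
  A→B B: FOLLOW(B) ⊇ FIRST(B) = {a}; new: +{a}
  S→A: FOLLOW(A) ⊇ FOLLOW(S) ⊇ {$}; new: +{$}
  S→b C: FOLLOW(C) ⊇ FOLLOW(S) ⊇ {$}; new: +{$}
  S: {$}  A: {$}  B: {a}  C: {$}
[2]
  A→B B: FOLLOW(B) ⊇ FOLLOW(A) ⊇ {$}; new: +{$}
  S: {$}  A: {$}  B: {$,a}  C: {$}
[3] (stable)
  S: {$}  A: {$}  B: {$,a}  C: {$}

FOLLOW(B) = ["$", "a"]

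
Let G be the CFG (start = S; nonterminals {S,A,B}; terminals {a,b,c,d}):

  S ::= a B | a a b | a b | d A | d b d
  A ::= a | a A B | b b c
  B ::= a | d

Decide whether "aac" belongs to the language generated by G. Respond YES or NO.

Convert to CNF:
  S -> T0 B | T0 T1 | T0 X6 | T3 A | T3 X7
  A -> T0 X4 | T1 X5 | a
  B -> a | d
  T0 -> a
  T1 -> b
  T2 -> c
  T3 -> d
  X4 -> A B
  X5 -> T1 T2
  X6 -> T0 T1
  X7 -> T1 T3

Fill CYK table bottom-up:
  cell(0,0) a: {A,B,T0}  orig:{A,B}
  cell(1,1) a: {A,B,T0}  orig:{A,B}
  cell(2,2) c: {T2}  orig:{}
  cell(0,1) aa: {S,X4}  orig:{S}
  cell(1,2) ac: ∅
  cell(0,2) aac: ∅

S ∉ T[0,2] ⇒ NO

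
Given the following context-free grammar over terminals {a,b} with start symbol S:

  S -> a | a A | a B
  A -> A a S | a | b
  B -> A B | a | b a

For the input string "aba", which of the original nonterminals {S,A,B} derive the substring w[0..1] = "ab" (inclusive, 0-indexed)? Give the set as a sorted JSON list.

CNF form of G:
  S -> T0 A | T0 B | a
  A -> A X2 | a | b
  B -> A B | T1 T0 | a
  T0 -> a
  T1 -> b
  X2 -> T0 S

CYK table (by increasing span), restricted to cells inside w[0..1]:
  T[0,0] 'a' = {A,B,S,T0}  orig:{A,B,S}
  T[1,1] 'b' = {A,T1}  orig:{A}
  T[0,1] 'ab' = {S}

Original NTs in T[0,1] deriving "ab": ["S"]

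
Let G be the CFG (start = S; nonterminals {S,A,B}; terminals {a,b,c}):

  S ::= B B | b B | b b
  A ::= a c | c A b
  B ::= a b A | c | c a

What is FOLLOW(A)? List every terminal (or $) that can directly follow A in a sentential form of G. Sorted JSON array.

Compute FIRST by fixpoint:
iter 1:
  A via A→a c: +{a}
  A via A→c A b: +{c}
  B via B→a b A: +{a}
  B via B→c: +{c}
  S via S→B B: +{a,c}
  S via S→b B: +{b}
  S: {a,b,c}  A: {a,c}  B: {a,c}
iter 2: (no change)
  S: {a,b,c}  A: {a,c}  B: {a,c}

FOLLOW iteration:
initialize: $ ∈ FOLLOW(S)
round 1:
  A→c A b: FOLLOW(A) ⊇ FIRST(b) = {b}; new: +{b}
  S→B B: FOLLOW(B) ⊇ FIRST(B) = {a,c}; new: +{a,c}
  S→B B: FOLLOW(B) ⊇ FOLLOW(S) ⊇ {$}; new: +{$}
  FOLLOW(S)={$}  FOLLOW(A)={b}  FOLLOW(B)={$,a,c}
round 2:
  B→a b A: FOLLOW(A) ⊇ FOLLOW(B) ⊇ {$,a,c}; new: +{$,a,c}
  FOLLOW(S)={$}  FOLLOW(A)={$,a,b,c}  FOLLOW(B)={$,a,c}
round 3: — fixpoint
  FOLLOW(S)={$}  FOLLOW(A)={$,a,b,c}  FOLLOW(B)={$,a,c}

FOLLOW(A) = ["$", "a", "b", "c"]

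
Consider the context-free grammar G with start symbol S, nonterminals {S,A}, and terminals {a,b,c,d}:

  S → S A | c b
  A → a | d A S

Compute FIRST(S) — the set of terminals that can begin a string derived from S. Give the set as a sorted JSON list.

FIRST sets, iterate to fixpoint:
round 1:
  A via A→a: +{a}
  A via A→d A S: +{d}
  S via S→c b: +{c}
  FIRST[S]={c}  FIRST[A]={a,d}
round 2: (no change)
  FIRST[S]={c}  FIRST[A]={a,d}

FIRST(S) = ["c"]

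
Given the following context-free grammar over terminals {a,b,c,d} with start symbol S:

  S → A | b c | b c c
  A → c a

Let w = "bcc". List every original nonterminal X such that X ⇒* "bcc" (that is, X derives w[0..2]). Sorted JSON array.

Convert to CNF:
  S -> T0 T1 | T2 T0 | T2 X3
  A -> T0 T1
  T0 -> c
  T1 -> a
  T2 -> b
  X3 -> T0 T0

CYK table (by increasing span) — only the sub-triangle for w[0..2]:
  T[0,0] 'b' = {T2}  orig:{}
  T[1,1] 'c' = {T0}  orig:{}
  T[2,2] 'c' = {T0}  orig:{}
  T[0,1] 'bc' = {S}
  T[1,2] 'cc' = {X3}  orig:{}
  T[0,2] 'bcc' = {S}

Original NTs in T[0,2] deriving "bcc": ["S"]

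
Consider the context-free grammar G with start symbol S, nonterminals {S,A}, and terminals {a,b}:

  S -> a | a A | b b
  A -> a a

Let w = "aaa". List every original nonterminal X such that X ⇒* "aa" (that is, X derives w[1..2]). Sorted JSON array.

Convert to CNF:
  S -> T0 A | T1 T1 | a
  A -> T0 T0
  T0 -> a
  T1 -> b

CYK fill, restricted to cells inside w[1..2]:
  [1..1]={S,T0}  "a"  orig:{S}
  [2..2]={S,T0}  "a"  orig:{S}
  [1..2]={A}  "aa"

Original NTs in T[1,2] deriving "aa": ["A"]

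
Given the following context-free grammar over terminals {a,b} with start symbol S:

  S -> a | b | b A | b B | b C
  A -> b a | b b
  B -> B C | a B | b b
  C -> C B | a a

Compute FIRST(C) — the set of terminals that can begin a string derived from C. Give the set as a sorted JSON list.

Compute FIRST by fixpoint:
[1]
  A via A→b a: +{b}
  B via B→a B: +{a}
  B via B→b b: +{b}
  C via C→a a: +{a}
  S via S→a: +{a}
  S via S→b: +{b}
  S: {a,b}  A: {b}  B: {a,b}  C: {a}
[2] (stable)
  S: {a,b}  A: {b}  B: {a,b}  C: {a}

FIRST(C) = ["a"]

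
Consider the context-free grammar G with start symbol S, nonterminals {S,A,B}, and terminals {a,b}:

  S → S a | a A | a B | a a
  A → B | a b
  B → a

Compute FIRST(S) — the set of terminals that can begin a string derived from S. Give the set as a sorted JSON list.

FIRST sets, iterate to fixpoint:
[1]
  A via A→a b: +{a}
  B via B→a: +{a}
  S via S→a A: +{a}
  FIRST[S]={a}  FIRST[A]={a}  FIRST[B]={a}
[2] (no change)
  FIRST[S]={a}  FIRST[A]={a}  FIRST[B]={a}

FIRST(S) = ["a"]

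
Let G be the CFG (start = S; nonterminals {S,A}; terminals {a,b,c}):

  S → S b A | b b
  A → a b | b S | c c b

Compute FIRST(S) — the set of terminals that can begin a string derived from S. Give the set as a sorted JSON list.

Compute FIRST by fixpoint:
iter 1:
  A via A→a b: +{a}
  A via A→b S: +{b}
  A via A→c c b: +{c}
  S via S→b b: +{b}
  FIRST[S]={b}  FIRST[A]={a,b,c}
iter 2: (stable)
  FIRST[S]={b}  FIRST[A]={a,b,c}

FIRST(S) = ["b"]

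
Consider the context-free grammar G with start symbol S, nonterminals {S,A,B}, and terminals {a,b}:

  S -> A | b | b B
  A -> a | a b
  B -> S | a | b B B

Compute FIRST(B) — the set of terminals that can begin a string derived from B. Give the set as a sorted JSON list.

Compute FIRST by fixpoint:
round 1:
  A via A→a: +{a}
  B via B→a: +{a}
  B via B→b B B: +{b}
  S via S→A: +{a}
  S via S→b: +{b}
  FIRST(S)={a,b}  FIRST(A)={a}  FIRST(B)={a,b}
round 2: done
  FIRST(S)={a,b}  FIRST(A)={a}  FIRST(B)={a,b}

FIRST(B) = ["a", "b"]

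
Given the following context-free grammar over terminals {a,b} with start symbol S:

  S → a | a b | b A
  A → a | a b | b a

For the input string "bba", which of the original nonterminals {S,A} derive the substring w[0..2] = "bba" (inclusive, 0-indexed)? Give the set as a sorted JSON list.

Convert to CNF:
  S -> T0 T1 | T1 A | a
  A -> T0 T1 | T1 T0 | a
  T0 -> a
  T1 -> b

CYK table (by increasing span) — only the sub-triangle for w[0..2]:
  cell(0,0) b: {T1}  orig:{}
  cell(1,1) b: {T1}  orig:{}
  cell(2,2) a: {A,S,T0}  orig:{A,S}
  cell(0,1) bb: ∅
  cell(1,2) ba: {A,S}
  cell(0,2) bba: {S}

Original NTs in T[0,2] deriving "bba": ["S"]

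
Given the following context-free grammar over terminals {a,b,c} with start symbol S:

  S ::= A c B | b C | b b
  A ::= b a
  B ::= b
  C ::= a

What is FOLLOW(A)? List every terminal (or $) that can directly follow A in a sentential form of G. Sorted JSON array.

FIRST iteration:
pass 1:
  A via A→b a: +{b}
  B via B→b: +{b}
  C via C→a: +{a}
  S via S→A c B: +{b}
  FIRST[S]={b}  FIRST[A]={b}  FIRST[B]={b}  FIRST[C]={a}
pass 2: (no change)
  FIRST[S]={b}  FIRST[A]={b}  FIRST[B]={b}  FIRST[C]={a}

Compute FOLLOW by fixpoint:
initialize: $ ∈ FOLLOW(S)
[1]
  S→A c B: FOLLOW(A) ⊇ FIRST(c) = {c}; new: +{c}
  S→A c B: FOLLOW(B) ⊇ FOLLOW(S) ⊇ {$}; new: +{$}
  S→b C: FOLLOW(C) ⊇ FOLLOW(S) ⊇ {$}; new: +{$}
  S: {$}  A: {c}  B: {$}  C: {$}
[2] (stable)
  S: {$}  A: {c}  B: {$}  C: {$}

FOLLOW(A) = ["c"]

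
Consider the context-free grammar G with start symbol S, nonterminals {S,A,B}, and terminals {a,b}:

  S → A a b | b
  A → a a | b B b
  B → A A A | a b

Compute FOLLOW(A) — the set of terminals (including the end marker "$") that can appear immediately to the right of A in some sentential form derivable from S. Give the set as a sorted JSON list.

FIRST iteration:
round 1:
  A via A→a a: +{a}
  A via A→b B b: +{b}
  B via B→A A A: +{a,b}
  S via S→A a b: +{a,b}
  FIRST(S)={a,b}  FIRST(A)={a,b}  FIRST(B)={a,b}
round 2: done
  FIRST(S)={a,b}  FIRST(A)={a,b}  FIRST(B)={a,b}

FOLLOW sets:
initialize: $ ∈ FOLLOW(S)
[1]
  A→b B b: FOLLOW(B) ⊇ FIRST(b) = {b}; new: +{b}
  B→A A A: FOLLOW(A) ⊇ FIRST(A) = {a,b}; new: +{a,b}
  FOLLOW(S)={$}  FOLLOW(A)={a,b}  FOLLOW(B)={b}
[2] — fixpoint
  FOLLOW(S)={$}  FOLLOW(A)={a,b}  FOLLOW(B)={b}

FOLLOW(A) = ["a", "b"]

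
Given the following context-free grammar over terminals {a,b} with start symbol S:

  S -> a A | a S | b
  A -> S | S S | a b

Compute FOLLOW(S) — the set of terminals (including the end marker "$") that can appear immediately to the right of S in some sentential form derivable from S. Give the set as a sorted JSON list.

Compute FIRST by fixpoint:
round 1:
  A via A→a b: +{a}
  S via S→a A: +{a}
  S via S→b: +{b}
  S: {a,b}  A: {a}
round 2:
  A via A→S: +{b}
  S: {a,b}  A: {a,b}
round 3: (no change)
  S: {a,b}  A: {a,b}

Compute FOLLOW by fixpoint:
FOLLOW(S) := {$}
pass 1:
  A→S S: FOLLOW(S) ⊇ FIRST(S) = {a,b}; new: +{a,b}
  S→a A: FOLLOW(A) ⊇ FOLLOW(S) ⊇ {$,a,b}; new: +{$,a,b}
  S: {$,a,b}  A: {$,a,b}
pass 2: (stable)
  S: {$,a,b}  A: {$,a,b}

FOLLOW(S) = ["$", "a", "b"]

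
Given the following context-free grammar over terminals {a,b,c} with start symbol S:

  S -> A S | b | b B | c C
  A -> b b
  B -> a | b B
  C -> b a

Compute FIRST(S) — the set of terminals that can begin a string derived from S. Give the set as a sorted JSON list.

FIRST iteration:
iter 1:
  A via A→b b: +{b}
  B via B→a: +{a}
  B via B→b B: +{b}
  C via C→b a: +{b}
  S via S→A S: +{b}
  S via S→c C: +{c}
  S: {b,c}  A: {b}  B: {a,b}  C: {b}
iter 2: (stable)
  S: {b,c}  A: {b}  B: {a,b}  C: {b}

FIRST(S) = ["b", "c"]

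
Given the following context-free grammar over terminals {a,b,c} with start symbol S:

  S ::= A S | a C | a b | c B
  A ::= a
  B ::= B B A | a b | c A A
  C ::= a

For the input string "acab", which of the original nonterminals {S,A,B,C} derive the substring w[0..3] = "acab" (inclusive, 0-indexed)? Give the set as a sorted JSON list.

Convert to CNF:
  S -> A S | T0 C | T0 T1 | T2 B
  A -> a
  B -> B X3 | T0 T1 | T2 X4
  C -> a
  T0 -> a
  T1 -> b
  T2 -> c
  X3 -> B A
  X4 -> A A

CYK fill — only the sub-triangle for w[0..3]:
  cell(0,0) a: {A,C,T0}  orig:{A,C}
  cell(1,1) c: {T2}  orig:{}
  cell(2,2) a: {A,C,T0}  orig:{A,C}
  cell(3,3) b: {T1}  orig:{}
  cell(0,1) ac: ∅
  cell(1,2) ca: ∅
  cell(2,3) ab: {B,S}
  cell(0,2) aca: ∅
  cell(1,3) cab: {S}
  cell(0,3) acab: {S}

Original NTs in T[0,3] deriving "acab": ["S"]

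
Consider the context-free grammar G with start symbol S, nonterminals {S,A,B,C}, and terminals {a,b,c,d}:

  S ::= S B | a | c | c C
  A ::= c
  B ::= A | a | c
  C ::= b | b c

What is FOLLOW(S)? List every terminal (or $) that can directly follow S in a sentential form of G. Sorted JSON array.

FIRST sets, iterate to fixpoint:
[1]
  A via A→c: +{c}
  B via B→A: +{c}
  B via B→a: +{a}
  C via C→b: +{b}
  S via S→a: +{a}
  S via S→c: +{c}
  FIRST[S]={a,c}  FIRST[A]={c}  FIRST[B]={a,c}  FIRST[C]={b}
[2] — fixpoint
  FIRST[S]={a,c}  FIRST[A]={c}  FIRST[B]={a,c}  FIRST[C]={b}

Compute FOLLOW by fixpoint:
FOLLOW(S) := {$}
[1]
  S→S B: FOLLOW(S) ⊇ FIRST(B) = {a,c}; new: +{a,c}
  S→S B: FOLLOW(B) ⊇ FOLLOW(S) ⊇ {$,a,c}; new: +{$,a,c}
  S→c C: FOLLOW(C) ⊇ FOLLOW(S) ⊇ {$,a,c}; new: +{$,a,c}
  S: {$,a,c}  A: {}  B: {$,a,c}  C: {$,a,c}
[2]
  B→A: FOLLOW(A) ⊇ FOLLOW(B) ⊇ {$,a,c}; new: +{$,a,c}
  S: {$,a,c}  A: {$,a,c}  B: {$,a,c}  C: {$,a,c}
[3] (stable)
  S: {$,a,c}  A: {$,a,c}  B: {$,a,c}  C: {$,a,c}

FOLLOW(S) = ["$", "a", "c"]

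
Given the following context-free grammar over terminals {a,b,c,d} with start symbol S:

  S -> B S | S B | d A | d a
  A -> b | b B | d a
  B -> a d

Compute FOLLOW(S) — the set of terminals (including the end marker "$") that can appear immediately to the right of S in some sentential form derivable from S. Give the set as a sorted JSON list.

Compute FIRST by fixpoint:
round 1:
  A via A→b: +{b}
  A via A→d a: +{d}
  B via B→a d: +{a}
  S via S→B S: +{a}
  S via S→d A: +{d}
  S: {a,d}  A: {b,d}  B: {a}
round 2: — fixpoint
  S: {a,d}  A: {b,d}  B: {a}

FOLLOW sets:
initialize: $ ∈ FOLLOW(S)
iter 1:
  S→B S: FOLLOW(B) ⊇ FIRST(S) = {a,d}; new: +{a,d}
  S→S B: FOLLOW(S) ⊇ FIRST(B) = {a}; new: +{a}
  S→S B: FOLLOW(B) ⊇ FOLLOW(S) ⊇ {$,a}; new: +{$}
  S→d A: FOLLOW(A) ⊇ FOLLOW(S) ⊇ {$,a}; new: +{$,a}
  S: {$,a}  A: {$,a}  B: {$,a,d}
iter 2: — fixpoint
  S: {$,a}  A: {$,a}  B: {$,a,d}

FOLLOW(S) = ["$", "a"]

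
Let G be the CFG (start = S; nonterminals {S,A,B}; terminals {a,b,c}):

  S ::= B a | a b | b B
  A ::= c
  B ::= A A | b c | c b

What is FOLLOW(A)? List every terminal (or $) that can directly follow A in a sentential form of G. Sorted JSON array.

FIRST sets, iterate to fixpoint:
iter 1:
  A via A→c: +{c}
  B via B→A A: +{c}
  B via B→b c: +{b}
  S via S→B a: +{b,c}
  S via S→a b: +{a}
  S: {a,b,c}  A: {c}  B: {b,c}
iter 2: (no change)
  S: {a,b,c}  A: {c}  B: {b,c}

FOLLOW iteration:
FOLLOW(S) := {$}
[1]
  B→A A: FOLLOW(A) ⊇ FIRST(A) = {c}; new: +{c}
  S→B a: FOLLOW(B) ⊇ FIRST(a) = {a}; new: +{a}
  S→b B: FOLLOW(B) ⊇ FOLLOW(S) ⊇ {$}; new: +{$}
  FOLLOW[S]={$}  FOLLOW[A]={c}  FOLLOW[B]={$,a}
[2]
  B→A A: FOLLOW(A) ⊇ FOLLOW(B) ⊇ {$,a}; new: +{$,a}
  FOLLOW[S]={$}  FOLLOW[A]={$,a,c}  FOLLOW[B]={$,a}
[3] (no change)
  FOLLOW[S]={$}  FOLLOW[A]={$,a,c}  FOLLOW[B]={$,a}

FOLLOW(A) = ["$", "a", "c"]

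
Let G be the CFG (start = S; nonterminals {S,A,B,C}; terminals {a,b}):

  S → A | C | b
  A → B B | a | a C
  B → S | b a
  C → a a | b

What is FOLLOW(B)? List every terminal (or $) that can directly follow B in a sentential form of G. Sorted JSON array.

FIRST iteration:
[1]
  A via A→a: +{a}
  B via B→b a: +{b}
  C via C→a a: +{a}
  C via C→b: +{b}
  S via S→A: +{a}
  S via S→C: +{b}
  FIRST[S]={a,b}  FIRST[A]={a}  FIRST[B]={b}  FIRST[C]={a,b}
[2]
  A via A→B B: +{b}
  B via B→S: +{a}
  FIRST[S]={a,b}  FIRST[A]={a,b}  FIRST[B]={a,b}  FIRST[C]={a,b}
[3] (stable)
  FIRST[S]={a,b}  FIRST[A]={a,b}  FIRST[B]={a,b}  FIRST[C]={a,b}

FOLLOW iteration:
seed FOLLOW(S) with $
round 1:
  A→B B: FOLLOW(B) ⊇ FIRST(B) = {a,b}; new: +{a,b}
  B→S: FOLLOW(S) ⊇ FOLLOW(B) ⊇ {a,b}; new: +{a,b}
  S→A: FOLLOW(A) ⊇ FOLLOW(S) ⊇ {$,a,b}; new: +{$,a,b}
  S→C: FOLLOW(C) ⊇ FOLLOW(S) ⊇ {$,a,b}; new: +{$,a,b}
  FOLLOW(S)={$,a,b}  FOLLOW(A)={$,a,b}  FOLLOW(B)={a,b}  FOLLOW(C)={$,a,b}
round 2:
  A→B B: FOLLOW(B) ⊇ FOLLOW(A) ⊇ {$,a,b}; new: +{$}
  FOLLOW(S)={$,a,b}  FOLLOW(A)={$,a,b}  FOLLOW(B)={$,a,b}  FOLLOW(C)={$,a,b}
round 3: done
  FOLLOW(S)={$,a,b}  FOLLOW(A)={$,a,b}  FOLLOW(B)={$,a,b}  FOLLOW(C)={$,a,b}

FOLLOW(B) = ["$", "a", "b"]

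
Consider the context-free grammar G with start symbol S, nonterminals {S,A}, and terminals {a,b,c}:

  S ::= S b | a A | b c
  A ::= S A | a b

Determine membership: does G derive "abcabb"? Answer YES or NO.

Convert to CNF:
  S -> S T1 | T0 A | T1 T2
  A -> S A | T0 T1
  T0 -> a
  T1 -> b
  T2 -> c

CYK table (by increasing span):
  [0..0]={T0}  "a"  orig:{}
  [1..1]={T1}  "b"  orig:{}
  [2..2]={T2}  "c"  orig:{}
  [3..3]={T0}  "a"  orig:{}
  [4..4]={T1}  "b"  orig:{}
  [5..5]={T1}  "b"  orig:{}
  [0..1]={A}  "ab"
  [1..2]={S}  "bc"
  [2..3]=∅  "ca"
  [3..4]={A}  "ab"
  [4..5]=∅  "bb"
  [0..2]=∅  "abc"
  [1..3]=∅  "bca"
  [2..4]=∅  "cab"
  [3..5]=∅  "abb"
  [0..3]=∅  "abca"
  [1..4]={A}  "bcab"
  [2..5]=∅  "cabb"
  [0..4]={S}  "abcab"
  [1..5]=∅  "bcabb"
  [0..5]={S}  "abcabb"

S ∈ T[0,5] ⇒ YES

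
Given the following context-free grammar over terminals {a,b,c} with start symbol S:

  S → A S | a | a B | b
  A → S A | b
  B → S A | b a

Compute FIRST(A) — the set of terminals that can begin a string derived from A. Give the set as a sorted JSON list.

Compute FIRST by fixpoint:
iter 1:
  A via A→b: +{b}
  B via B→b a: +{b}
  S via S→A S: +{b}
  S via S→a: +{a}
  S: {a,b}  A: {b}  B: {b}
iter 2:
  A via A→S A: +{a}
  B via B→S A: +{a}
  S: {a,b}  A: {a,b}  B: {a,b}
iter 3: (no change)
  S: {a,b}  A: {a,b}  B: {a,b}

FIRST(A) = ["a", "b"]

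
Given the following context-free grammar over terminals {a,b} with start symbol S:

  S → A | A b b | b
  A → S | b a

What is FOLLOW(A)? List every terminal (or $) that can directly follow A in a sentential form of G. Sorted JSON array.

FIRST iteration:
pass 1:
  A via A→b a: +{b}
  S via S→A: +{b}
  FIRST(S)={b}  FIRST(A)={b}
pass 2: — fixpoint
  FIRST(S)={b}  FIRST(A)={b}

FOLLOW sets:
initialize: $ ∈ FOLLOW(S)
round 1:
  S→A: FOLLOW(A) ⊇ FOLLOW(S) ⊇ {$}; new: +{$}
  S→A b b: FOLLOW(A) ⊇ FIRST(b) = {b}; new: +{b}
  S: {$}  A: {$,b}
round 2:
  A→S: FOLLOW(S) ⊇ FOLLOW(A) ⊇ {$,b}; new: +{b}
  S: {$,b}  A: {$,b}
round 3: (stable)
  S: {$,b}  A: {$,b}

FOLLOW(A) = ["$", "b"]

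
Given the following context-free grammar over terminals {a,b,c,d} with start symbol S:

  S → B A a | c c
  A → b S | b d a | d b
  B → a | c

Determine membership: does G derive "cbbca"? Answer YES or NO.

CNF form of G:
  S -> B X5 | T3 T3
  A -> T0 S | T0 X4 | T1 T0
  B -> a | c
  T0 -> b
  T1 -> d
  T2 -> a
  T3 -> c
  X4 -> T1 T2
  X5 -> A T2

Fill CYK table bottom-up:
  [0..0]={B,T3}  "c"  orig:{B}
  [1..1]={T0}  "b"  orig:{}
  [2..2]={T0}  "b"  orig:{}
  [3..3]={B,T3}  "c"  orig:{B}
  [4..4]={B,T2}  "a"  orig:{B}
  [0..1]=∅  "cb"
  [1..2]=∅  "bb"
  [2..3]=∅  "bc"
  [3..4]=∅  "ca"
  [0..2]=∅  "cbb"
  [1..3]=∅  "bbc"
  [2..4]=∅  "bca"
  [0..3]=∅  "cbbc"
  [1..4]=∅  "bbca"
  [0..4]=∅  "cbbca"

S ∉ T[0,4] ⇒ NO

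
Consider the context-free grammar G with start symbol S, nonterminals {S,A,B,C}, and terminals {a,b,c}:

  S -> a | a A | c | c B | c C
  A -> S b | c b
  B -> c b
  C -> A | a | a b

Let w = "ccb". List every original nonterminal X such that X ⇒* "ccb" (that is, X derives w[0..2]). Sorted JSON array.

CNF form of G:
  S -> T1 B | T1 C | T2 A | a | c
  A -> S T0 | T1 T0
  B -> T1 T0
  C -> S T0 | T1 T0 | T2 T0 | a
  T0 -> b
  T1 -> c
  T2 -> a

CYK table (by increasing span) (cells [i..j] with 0 ≤ i ≤ j ≤ 2 only):
  [0..0]={S,T1}  "c"  orig:{S}
  [1..1]={S,T1}  "c"  orig:{S}
  [2..2]={T0}  "b"  orig:{}
  [0..1]=∅  "cc"
  [1..2]={A,B,C}  "cb"
  [0..2]={S}  "ccb"

Original NTs in T[0,2] deriving "ccb": ["S"]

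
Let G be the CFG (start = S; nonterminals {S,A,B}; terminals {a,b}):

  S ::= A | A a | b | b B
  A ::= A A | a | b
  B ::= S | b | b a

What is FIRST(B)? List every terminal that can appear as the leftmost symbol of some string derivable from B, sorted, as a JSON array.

Compute FIRST by fixpoint:
round 1:
  A via A→a: +{a}
  A via A→b: +{b}
  B via B→b: +{b}
  S via S→A: +{a,b}
  FIRST[S]={a,b}  FIRST[A]={a,b}  FIRST[B]={b}
round 2:
  B via B→S: +{a}
  FIRST[S]={a,b}  FIRST[A]={a,b}  FIRST[B]={a,b}
round 3: — fixpoint
  FIRST[S]={a,b}  FIRST[A]={a,b}  FIRST[B]={a,b}

FIRST(B) = ["a", "b"]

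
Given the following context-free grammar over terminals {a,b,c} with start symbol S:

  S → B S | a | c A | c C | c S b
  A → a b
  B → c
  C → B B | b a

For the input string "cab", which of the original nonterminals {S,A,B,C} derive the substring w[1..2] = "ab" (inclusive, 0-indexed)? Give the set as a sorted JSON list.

Convert to CNF:
  S -> B S | T2 A | T2 C | T2 X3 | a
  A -> T0 T1
  B -> c
  C -> B B | T1 T0
  T0 -> a
  T1 -> b
  T2 -> c
  X3 -> S T1

Fill CYK table bottom-up, restricted to cells inside w[1..2]:
  T[1,1] 'a' = {S,T0}  orig:{S}
  T[2,2] 'b' = {T1}  orig:{}
  T[1,2] 'ab' = {A,X3}  orig:{A}

Original NTs in T[1,2] deriving "ab": ["A"]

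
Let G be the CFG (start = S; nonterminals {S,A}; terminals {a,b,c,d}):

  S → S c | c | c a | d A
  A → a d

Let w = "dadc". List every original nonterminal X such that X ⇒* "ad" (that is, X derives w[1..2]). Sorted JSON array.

CNF form of G:
  S -> S T2 | T1 A | T2 T0 | c
  A -> T0 T1
  T0 -> a
  T1 -> d
  T2 -> c

CYK fill (cells [i..j] with 1 ≤ i ≤ j ≤ 2 only):
  [1..1]={T0}  "a"  orig:{}
  [2..2]={T1}  "d"  orig:{}
  [1..2]={A}  "ad"

Original NTs in T[1,2] deriving "ad": ["A"]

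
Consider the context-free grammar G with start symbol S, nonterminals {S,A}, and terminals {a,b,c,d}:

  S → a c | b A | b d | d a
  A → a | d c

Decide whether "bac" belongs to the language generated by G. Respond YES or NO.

CNF form of G:
  S -> T0 T2 | T2 T1 | T3 A | T3 T0
  A -> T0 T1 | a
  T0 -> d
  T1 -> c
  T2 -> a
  T3 -> b

Fill CYK table bottom-up:
  [0..0]={T3}  "b"  orig:{}
  [1..1]={A,T2}  "a"  orig:{A}
  [2..2]={T1}  "c"  orig:{}
  [0..1]={S}  "ba"
  [1..2]={S}  "ac"
  [0..2]=∅  "bac"

S ∉ T[0,2] ⇒ NO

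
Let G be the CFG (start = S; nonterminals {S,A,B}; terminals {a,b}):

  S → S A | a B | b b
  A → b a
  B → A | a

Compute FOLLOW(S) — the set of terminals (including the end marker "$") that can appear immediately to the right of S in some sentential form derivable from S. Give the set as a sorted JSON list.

FIRST sets, iterate to fixpoint:
[1]
  A via A→b a: +{b}
  B via B→A: +{b}
  B via B→a: +{a}
  S via S→a B: +{a}
  S via S→b b: +{b}
  FIRST(S)={a,b}  FIRST(A)={b}  FIRST(B)={a,b}
[2] — fixpoint
  FIRST(S)={a,b}  FIRST(A)={b}  FIRST(B)={a,b}

FOLLOW sets:
FOLLOW(S) := {$}
pass 1:
  S→S A: FOLLOW(S) ⊇ FIRST(A) = {b}; new: +{b}
  S→S A: FOLLOW(A) ⊇ FOLLOW(S) ⊇ {$,b}; new: +{$,b}
  S→a B: FOLLOW(B) ⊇ FOLLOW(S) ⊇ {$,b}; new: +{$,b}
  FOLLOW(S)={$,b}  FOLLOW(A)={$,b}  FOLLOW(B)={$,b}
pass 2: — fixpoint
  FOLLOW(S)={$,b}  FOLLOW(A)={$,b}  FOLLOW(B)={$,b}

FOLLOW(S) = ["$", "b"]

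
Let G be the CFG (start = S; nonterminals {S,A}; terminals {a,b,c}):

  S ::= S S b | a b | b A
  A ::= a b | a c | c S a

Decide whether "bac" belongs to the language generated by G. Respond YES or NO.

CNF form of G:
  S -> S X4 | T0 T1 | T1 A
  A -> T0 T1 | T0 T2 | T2 X3
  T0 -> a
  T1 -> b
  T2 -> c
  X3 -> S T0
  X4 -> S T1

CYK fill:
  cell(0,0) b: {T1}  orig:{}
  cell(1,1) a: {T0}  orig:{}
  cell(2,2) c: {T2}  orig:{}
  cell(0,1) ba: ∅
  cell(1,2) ac: {A}
  cell(0,2) bac: {S}

S ∈ T[0,2] ⇒ YES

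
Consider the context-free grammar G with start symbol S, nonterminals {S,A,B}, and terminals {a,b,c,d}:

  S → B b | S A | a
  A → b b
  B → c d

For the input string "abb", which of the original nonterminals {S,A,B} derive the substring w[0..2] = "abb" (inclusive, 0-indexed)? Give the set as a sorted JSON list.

Convert to CNF:
  S -> B T0 | S A | a
  A -> T0 T0
  B -> T1 T2
  T0 -> b
  T1 -> c
  T2 -> d

CYK table (by increasing span) (cells [i..j] with 0 ≤ i ≤ j ≤ 2 only):
  [0..0]={S}  "a"
  [1..1]={T0}  "b"  orig:{}
  [2..2]={T0}  "b"  orig:{}
  [0..1]=∅  "ab"
  [1..2]={A}  "bb"
  [0..2]={S}  "abb"

Original NTs in T[0,2] deriving "abb": ["S"]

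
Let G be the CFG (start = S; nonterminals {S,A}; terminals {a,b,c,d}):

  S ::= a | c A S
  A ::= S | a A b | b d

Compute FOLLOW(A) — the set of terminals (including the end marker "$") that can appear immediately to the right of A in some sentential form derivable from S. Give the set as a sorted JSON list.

FIRST iteration:
[1]
  A via A→a A b: +{a}
  A via A→b d: +{b}
  S via S→a: +{a}
  S via S→c A S: +{c}
  FIRST[S]={a,c}  FIRST[A]={a,b}
[2]
  A via A→S: +{c}
  FIRST[S]={a,c}  FIRST[A]={a,b,c}
[3] (stable)
  FIRST[S]={a,c}  FIRST[A]={a,b,c}

Compute FOLLOW by fixpoint:
seed FOLLOW(S) with $
iter 1:
  A→a A b: FOLLOW(A) ⊇ FIRST(b) = {b}; new: +{b}
  S→c A S: FOLLOW(A) ⊇ FIRST(S) = {a,c}; new: +{a,c}
  FOLLOW[S]={$}  FOLLOW[A]={a,b,c}
iter 2:
  A→S: FOLLOW(S) ⊇ FOLLOW(A) ⊇ {a,b,c}; new: +{a,b,c}
  FOLLOW[S]={$,a,b,c}  FOLLOW[A]={a,b,c}
iter 3: — fixpoint
  FOLLOW[S]={$,a,b,c}  FOLLOW[A]={a,b,c}

FOLLOW(A) = ["a", "b", "c"]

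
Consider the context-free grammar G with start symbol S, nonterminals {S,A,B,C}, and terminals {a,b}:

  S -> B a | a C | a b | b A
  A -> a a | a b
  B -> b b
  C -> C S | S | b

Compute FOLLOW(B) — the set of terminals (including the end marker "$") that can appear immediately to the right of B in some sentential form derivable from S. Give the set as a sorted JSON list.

FIRST sets, iterate to fixpoint:
pass 1:
  A via A→a a: +{a}
  B via B→b b: +{b}
  C via C→b: +{b}
  S via S→B a: +{b}
  S via S→a C: +{a}
  FIRST(S)={a,b}  FIRST(A)={a}  FIRST(B)={b}  FIRST(C)={b}
pass 2:
  C via C→S: +{a}
  FIRST(S)={a,b}  FIRST(A)={a}  FIRST(B)={b}  FIRST(C)={a,b}
pass 3: done
  FIRST(S)={a,b}  FIRST(A)={a}  FIRST(B)={b}  FIRST(C)={a,b}

FOLLOW iteration:
seed FOLLOW(S) with $
[1]
  C→C S: FOLLOW(C) ⊇ FIRST(S) = {a,b}; new: +{a,b}
  C→C S: FOLLOW(S) ⊇ FOLLOW(C) ⊇ {a,b}; new: +{a,b}
  S→B a: FOLLOW(B) ⊇ FIRST(a) = {a}; new: +{a}
  S→a C: FOLLOW(C) ⊇ FOLLOW(S) ⊇ {$,a,b}; new: +{$}
  S→b A: FOLLOW(A) ⊇ FOLLOW(S) ⊇ {$,a,b}; new: +{$,a,b}
  S: {$,a,b}  A: {$,a,b}  B: {a}  C: {$,a,b}
[2] (no change)
  S: {$,a,b}  A: {$,a,b}  B: {a}  C: {$,a,b}

FOLLOW(B) = ["a"]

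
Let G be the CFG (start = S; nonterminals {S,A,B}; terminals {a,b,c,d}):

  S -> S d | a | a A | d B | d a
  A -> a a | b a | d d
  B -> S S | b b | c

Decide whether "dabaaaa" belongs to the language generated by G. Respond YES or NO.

Convert to CNF:
  S -> S T2 | T0 A | T2 B | T2 T0 | a
  A -> T0 T0 | T1 T0 | T2 T2
  B -> S S | T1 T1 | c
  T0 -> a
  T1 -> b
  T2 -> d

CYK table (by increasing span):
  T[0,0] 'd' = {T2}  orig:{}
  T[1,1] 'a' = {S,T0}  orig:{S}
  T[2,2] 'b' = {T1}  orig:{}
  T[3,3] 'a' = {S,T0}  orig:{S}
  T[4,4] 'a' = {S,T0}  orig:{S}
  T[5,5] 'a' = {S,T0}  orig:{S}
  T[6,6] 'a' = {S,T0}  orig:{S}
  T[0,1] 'da' = {S}
  T[1,2] 'ab' = ∅
  T[2,3] 'ba' = {A}
  T[3,4] 'aa' = {A,B}
  T[4,5] 'aa' = {A,B}
  T[5,6] 'aa' = {A,B}
  T[0,2] 'dab' = ∅
  T[1,3] 'aba' = {S}
  T[2,4] 'baa' = ∅
  T[3,5] 'aaa' = {S}
  T[4,6] 'aaa' = {S}
  T[0,3] 'daba' = ∅
  T[1,4] 'abaa' = {B}
  T[2,5] 'baaa' = ∅
  T[3,6] 'aaaa' = {B}
  T[0,4] 'dabaa' = {S}
  T[1,5] 'abaaa' = ∅
  T[2,6] 'baaaa' = ∅
  T[0,5] 'dabaaa' = {B}
  T[1,6] 'abaaaa' = {B}
  T[0,6] 'dabaaaa' = {S}

S ∈ T[0,6] ⇒ YES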